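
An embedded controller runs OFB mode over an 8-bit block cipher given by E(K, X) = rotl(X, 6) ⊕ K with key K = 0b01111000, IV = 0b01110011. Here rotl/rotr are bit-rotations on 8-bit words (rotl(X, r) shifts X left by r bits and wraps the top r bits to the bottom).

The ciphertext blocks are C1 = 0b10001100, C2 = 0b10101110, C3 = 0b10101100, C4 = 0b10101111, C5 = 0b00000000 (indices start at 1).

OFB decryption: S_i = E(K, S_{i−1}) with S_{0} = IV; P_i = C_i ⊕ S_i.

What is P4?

P4 = 0b11011100

P1: S = E(K, 0b01110011) = 0b10100100; 0b10001100 ⊕ 0b10100100 = 0b00101000.
P2: S = E(K, 0b10100100) = 0b01010001; 0b10101110 ⊕ 0b01010001 = 0b11111111.
P3: S = E(K, 0b01010001) = 0b00101100; 0b10101100 ⊕ 0b00101100 = 0b10000000.
P4: S = E(K, 0b00101100) = 0b01110011; 0b10101111 ⊕ 0b01110011 = 0b11011100.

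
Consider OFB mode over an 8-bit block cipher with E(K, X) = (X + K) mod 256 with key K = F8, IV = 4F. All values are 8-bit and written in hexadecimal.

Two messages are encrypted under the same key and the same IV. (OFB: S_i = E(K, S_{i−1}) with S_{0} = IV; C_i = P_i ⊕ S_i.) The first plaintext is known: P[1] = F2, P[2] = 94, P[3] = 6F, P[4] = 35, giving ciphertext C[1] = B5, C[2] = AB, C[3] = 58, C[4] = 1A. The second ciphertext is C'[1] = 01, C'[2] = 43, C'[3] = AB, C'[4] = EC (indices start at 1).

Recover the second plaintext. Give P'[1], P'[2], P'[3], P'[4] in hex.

P'[1] = 46, P'[2] = 7C, P'[3] = 9C, P'[4] = C3

In OFB with a reused IV, both messages share the same keystream S_i, so C_i ⊕ C'_i = P_i ⊕ P'_i and thus P'_i = P_i ⊕ C_i ⊕ C'_i.
P'[1]: F2 ⊕ B5 ⊕ 01 = 46.
P'[2]: 94 ⊕ AB ⊕ 43 = 7C.
P'[3]: 6F ⊕ 58 ⊕ AB = 9C.
P'[4]: 35 ⊕ 1A ⊕ EC = C3.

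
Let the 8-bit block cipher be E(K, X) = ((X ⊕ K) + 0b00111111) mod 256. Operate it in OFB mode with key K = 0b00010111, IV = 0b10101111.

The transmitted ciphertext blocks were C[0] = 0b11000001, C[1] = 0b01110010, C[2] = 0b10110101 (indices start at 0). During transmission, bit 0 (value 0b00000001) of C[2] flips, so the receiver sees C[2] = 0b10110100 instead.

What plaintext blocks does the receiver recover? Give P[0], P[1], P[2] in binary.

P[0] = 0b00110110, P[1] = 0b01101101, P[2] = 0b11110011

OFB decryption: S_i = E(K, S_{i−1}) with S_{−1} = IV; P_i = C_i ⊕ S_i.
Only C[2] changed, to 0b10110100. In OFB, a change in C_i flips the same bit in P_i only; the keystream is unaffected. Decrypting the received ciphertext:
P[0]: S = E(K, 0b10101111) = 0b11110111; 0b11000001 ⊕ 0b11110111 = 0b00110110.
P[1]: S = E(K, 0b11110111) = 0b00011111; 0b01110010 ⊕ 0b00011111 = 0b01101101.
P[2]: S = E(K, 0b00011111) = 0b01000111; 0b10110100 ⊕ 0b01000111 = 0b11110011.
Blocks that differ from the original plaintext: P[2].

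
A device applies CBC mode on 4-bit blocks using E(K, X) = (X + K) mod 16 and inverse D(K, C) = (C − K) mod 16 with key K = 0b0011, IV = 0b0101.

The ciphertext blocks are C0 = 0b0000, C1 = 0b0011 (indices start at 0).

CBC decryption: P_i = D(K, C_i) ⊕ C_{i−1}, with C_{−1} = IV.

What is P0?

P0 = 0b1000

P0: D(K, 0b0000) = 0b1101; 0b1101 ⊕ 0b0101 = 0b1000.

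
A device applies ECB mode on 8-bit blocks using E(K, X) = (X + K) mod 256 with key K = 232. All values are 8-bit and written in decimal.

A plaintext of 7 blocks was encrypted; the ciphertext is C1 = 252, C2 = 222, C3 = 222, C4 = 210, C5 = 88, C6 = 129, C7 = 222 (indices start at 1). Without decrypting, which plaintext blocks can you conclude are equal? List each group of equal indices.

ECB encrypts each block independently with the same key, so equal ciphertext blocks imply equal plaintext blocks.
C2 = C3 = C7 = 222, so P2 = P3 = P7.

P2 = P3 = P7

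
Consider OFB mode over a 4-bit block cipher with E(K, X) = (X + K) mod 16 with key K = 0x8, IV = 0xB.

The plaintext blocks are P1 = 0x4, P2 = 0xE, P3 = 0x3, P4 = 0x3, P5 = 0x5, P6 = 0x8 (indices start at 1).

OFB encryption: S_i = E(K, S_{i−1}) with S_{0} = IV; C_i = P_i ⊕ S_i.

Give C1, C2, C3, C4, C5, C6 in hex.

C1: S = E(K, 0xB) = 0x3; 0x4 ⊕ 0x3 = 0x7.
C2: S = E(K, 0x3) = 0xB; 0xE ⊕ 0xB = 0x5.
C3: S = E(K, 0xB) = 0x3; 0x3 ⊕ 0x3 = 0x0.
C4: S = E(K, 0x3) = 0xB; 0x3 ⊕ 0xB = 0x8.
C5: S = E(K, 0xB) = 0x3; 0x5 ⊕ 0x3 = 0x6.
C6: S = E(K, 0x3) = 0xB; 0x8 ⊕ 0xB = 0x3.

C1 = 0x7, C2 = 0x5, C3 = 0x0, C4 = 0x8, C5 = 0x6, C6 = 0x3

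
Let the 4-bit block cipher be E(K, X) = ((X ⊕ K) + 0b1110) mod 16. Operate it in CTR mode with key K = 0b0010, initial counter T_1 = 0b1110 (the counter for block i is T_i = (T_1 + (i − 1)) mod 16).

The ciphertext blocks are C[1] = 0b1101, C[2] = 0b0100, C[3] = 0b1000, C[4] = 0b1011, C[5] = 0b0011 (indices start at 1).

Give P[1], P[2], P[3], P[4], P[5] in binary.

P[1] = 0b0111, P[2] = 0b1111, P[3] = 0b1000, P[4] = 0b1010, P[5] = 0b1101

CTR decryption: S_i = E(K, T_i) where T_i is the counter for block i; P_i = C_i ⊕ S_i.
P[1]: T = 0b1110, S = E(K, T) = 0b1010; 0b1101 ⊕ 0b1010 = 0b0111.
P[2]: T = 0b1111, S = E(K, T) = 0b1011; 0b0100 ⊕ 0b1011 = 0b1111.
P[3]: T = 0b0000, S = E(K, T) = 0b0000; 0b1000 ⊕ 0b0000 = 0b1000.
P[4]: T = 0b0001, S = E(K, T) = 0b0001; 0b1011 ⊕ 0b0001 = 0b1010.
P[5]: T = 0b0010, S = E(K, T) = 0b1110; 0b0011 ⊕ 0b1110 = 0b1101.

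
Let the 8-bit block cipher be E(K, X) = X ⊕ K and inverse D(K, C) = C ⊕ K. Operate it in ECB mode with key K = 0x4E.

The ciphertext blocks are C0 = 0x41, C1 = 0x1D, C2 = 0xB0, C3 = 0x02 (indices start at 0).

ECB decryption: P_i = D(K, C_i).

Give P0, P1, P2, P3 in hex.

P0 = 0x0F, P1 = 0x53, P2 = 0xFE, P3 = 0x4C

P0: D(K, 0x41) = 0x0F.
P1: D(K, 0x1D) = 0x53.
P2: D(K, 0xB0) = 0xFE.
P3: D(K, 0x02) = 0x4C.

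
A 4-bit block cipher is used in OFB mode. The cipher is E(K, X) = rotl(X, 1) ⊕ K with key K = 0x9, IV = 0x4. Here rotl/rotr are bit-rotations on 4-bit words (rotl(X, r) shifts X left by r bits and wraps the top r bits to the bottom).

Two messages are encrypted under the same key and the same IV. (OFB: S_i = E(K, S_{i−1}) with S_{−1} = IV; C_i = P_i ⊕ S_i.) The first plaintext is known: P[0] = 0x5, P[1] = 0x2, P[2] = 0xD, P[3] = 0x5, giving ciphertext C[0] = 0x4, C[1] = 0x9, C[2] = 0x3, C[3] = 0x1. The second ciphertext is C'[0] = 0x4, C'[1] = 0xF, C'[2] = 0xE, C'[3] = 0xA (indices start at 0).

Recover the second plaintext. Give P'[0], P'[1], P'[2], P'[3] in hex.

P'[0] = 0x5, P'[1] = 0x4, P'[2] = 0x0, P'[3] = 0xE

In OFB with a reused IV, both messages share the same keystream S_i, so C_i ⊕ C'_i = P_i ⊕ P'_i and thus P'_i = P_i ⊕ C_i ⊕ C'_i.
P'[0]: 0x5 ⊕ 0x4 ⊕ 0x4 = 0x5.
P'[1]: 0x2 ⊕ 0x9 ⊕ 0xF = 0x4.
P'[2]: 0xD ⊕ 0x3 ⊕ 0xE = 0x0.
P'[3]: 0x5 ⊕ 0x1 ⊕ 0xA = 0xE.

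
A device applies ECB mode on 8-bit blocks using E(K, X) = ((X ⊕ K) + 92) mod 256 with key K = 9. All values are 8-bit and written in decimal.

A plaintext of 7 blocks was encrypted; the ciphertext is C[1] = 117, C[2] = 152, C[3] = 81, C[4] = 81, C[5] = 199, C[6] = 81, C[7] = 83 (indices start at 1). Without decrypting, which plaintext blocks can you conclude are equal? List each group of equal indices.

P[3] = P[4] = P[6]

ECB encrypts each block independently with the same key, so equal ciphertext blocks imply equal plaintext blocks.
C[3] = C[4] = C[6] = 81, so P[3] = P[4] = P[6].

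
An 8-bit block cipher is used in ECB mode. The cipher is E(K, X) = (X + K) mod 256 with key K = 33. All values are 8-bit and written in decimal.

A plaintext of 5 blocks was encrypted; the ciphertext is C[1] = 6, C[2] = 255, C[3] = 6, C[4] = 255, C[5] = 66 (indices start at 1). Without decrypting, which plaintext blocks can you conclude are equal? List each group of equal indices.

ECB encrypts each block independently with the same key, so equal ciphertext blocks imply equal plaintext blocks.
C[1] = C[3] = 6, so P[1] = P[3].
C[2] = C[4] = 255, so P[2] = P[4].

P[1] = P[3]; P[2] = P[4]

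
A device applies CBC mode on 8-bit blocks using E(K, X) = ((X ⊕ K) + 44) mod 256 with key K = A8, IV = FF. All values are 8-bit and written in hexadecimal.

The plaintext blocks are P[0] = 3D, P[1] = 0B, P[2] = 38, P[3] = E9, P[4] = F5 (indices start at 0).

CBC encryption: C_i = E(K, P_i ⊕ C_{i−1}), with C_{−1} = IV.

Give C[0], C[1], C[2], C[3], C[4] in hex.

C[0] = AE, C[1] = 51, C[2] = 05, C[3] = 88, C[4] = 19

C[0]: P[0] ⊕ FF = C2; E(K, C2) = AE.
C[1]: P[1] ⊕ AE = A5; E(K, A5) = 51.
C[2]: P[2] ⊕ 51 = 69; E(K, 69) = 05.
C[3]: P[3] ⊕ 05 = EC; E(K, EC) = 88.
C[4]: P[4] ⊕ 88 = 7D; E(K, 7D) = 19.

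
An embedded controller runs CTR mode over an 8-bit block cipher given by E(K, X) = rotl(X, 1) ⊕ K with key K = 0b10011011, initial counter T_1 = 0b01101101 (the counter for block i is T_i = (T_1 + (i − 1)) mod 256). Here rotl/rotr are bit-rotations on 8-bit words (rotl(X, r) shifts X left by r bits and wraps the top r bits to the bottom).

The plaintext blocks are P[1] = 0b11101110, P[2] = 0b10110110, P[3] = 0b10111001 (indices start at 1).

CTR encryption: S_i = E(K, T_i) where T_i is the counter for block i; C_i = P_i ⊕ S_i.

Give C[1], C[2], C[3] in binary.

C[1]: T = 0b01101101, S = E(K, T) = 0b01000001; 0b11101110 ⊕ 0b01000001 = 0b10101111.
C[2]: T = 0b01101110, S = E(K, T) = 0b01000111; 0b10110110 ⊕ 0b01000111 = 0b11110001.
C[3]: T = 0b01101111, S = E(K, T) = 0b01000101; 0b10111001 ⊕ 0b01000101 = 0b11111100.

C[1] = 0b10101111, C[2] = 0b11110001, C[3] = 0b11111100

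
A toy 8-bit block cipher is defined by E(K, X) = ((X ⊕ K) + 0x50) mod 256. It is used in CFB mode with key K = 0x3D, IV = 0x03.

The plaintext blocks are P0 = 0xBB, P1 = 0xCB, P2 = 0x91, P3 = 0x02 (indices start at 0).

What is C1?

C1 = 0x93

CFB encryption: C_i = P_i ⊕ E(K, C_{i−1}), with C_{−1} = IV.
C0: E(K, 0x03) = 0x8E; 0xBB ⊕ 0x8E = 0x35.
C1: E(K, 0x35) = 0x58; 0xCB ⊕ 0x58 = 0x93.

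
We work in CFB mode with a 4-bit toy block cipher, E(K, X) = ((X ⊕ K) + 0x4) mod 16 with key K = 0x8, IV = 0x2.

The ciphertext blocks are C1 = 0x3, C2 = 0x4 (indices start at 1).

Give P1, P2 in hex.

P1 = 0xD, P2 = 0xB

CFB decryption: P_i = C_i ⊕ E(K, C_{i−1}), with C_{0} = IV.
P1: E(K, 0x2) = 0xE; 0x3 ⊕ 0xE = 0xD.
P2: E(K, 0x3) = 0xF; 0x4 ⊕ 0xF = 0xB.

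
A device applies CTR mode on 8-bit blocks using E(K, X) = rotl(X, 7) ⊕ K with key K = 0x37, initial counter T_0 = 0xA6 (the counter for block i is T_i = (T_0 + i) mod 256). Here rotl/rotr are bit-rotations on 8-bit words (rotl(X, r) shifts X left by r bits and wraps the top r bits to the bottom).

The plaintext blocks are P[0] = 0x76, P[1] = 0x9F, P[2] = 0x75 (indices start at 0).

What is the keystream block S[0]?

CTR encryption: S_i = E(K, T_i) where T_i is the counter for block i; C_i = P_i ⊕ S_i.
C[0]: T = 0xA6, S = E(K, T) = 0x64; 0x76 ⊕ 0x64 = 0x12.
So S[0] = 0x64.

0x64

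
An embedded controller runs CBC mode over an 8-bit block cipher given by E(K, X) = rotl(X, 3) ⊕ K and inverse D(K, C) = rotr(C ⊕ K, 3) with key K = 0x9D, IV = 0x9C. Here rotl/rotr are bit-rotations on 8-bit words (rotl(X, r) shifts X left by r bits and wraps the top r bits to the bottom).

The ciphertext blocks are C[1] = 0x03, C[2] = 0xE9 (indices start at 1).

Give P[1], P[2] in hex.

CBC decryption: P_i = D(K, C_i) ⊕ C_{i−1}, with C_{0} = IV.
P[1]: D(K, 0x03) = 0xD3; 0xD3 ⊕ 0x9C = 0x4F.
P[2]: D(K, 0xE9) = 0x8E; 0x8E ⊕ 0x03 = 0x8D.

P[1] = 0x4F, P[2] = 0x8D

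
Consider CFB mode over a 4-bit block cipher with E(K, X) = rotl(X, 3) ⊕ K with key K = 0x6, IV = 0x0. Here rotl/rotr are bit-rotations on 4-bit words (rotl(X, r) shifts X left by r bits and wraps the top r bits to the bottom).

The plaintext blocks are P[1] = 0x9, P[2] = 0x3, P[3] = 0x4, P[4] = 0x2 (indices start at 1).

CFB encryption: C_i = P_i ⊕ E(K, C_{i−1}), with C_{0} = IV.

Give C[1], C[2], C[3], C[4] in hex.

C[1]: E(K, 0x0) = 0x6; 0x9 ⊕ 0x6 = 0xF.
C[2]: E(K, 0xF) = 0x9; 0x3 ⊕ 0x9 = 0xA.
C[3]: E(K, 0xA) = 0x3; 0x4 ⊕ 0x3 = 0x7.
C[4]: E(K, 0x7) = 0xD; 0x2 ⊕ 0xD = 0xF.

C[1] = 0xF, C[2] = 0xA, C[3] = 0x7, C[4] = 0xF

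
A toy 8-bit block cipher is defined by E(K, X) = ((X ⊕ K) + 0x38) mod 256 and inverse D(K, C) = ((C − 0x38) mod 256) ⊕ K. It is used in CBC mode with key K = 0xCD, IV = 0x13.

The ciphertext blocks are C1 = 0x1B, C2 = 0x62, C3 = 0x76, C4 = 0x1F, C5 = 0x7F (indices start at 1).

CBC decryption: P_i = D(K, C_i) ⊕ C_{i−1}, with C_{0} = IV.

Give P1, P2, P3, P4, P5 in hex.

P1 = 0x3D, P2 = 0xFC, P3 = 0x91, P4 = 0x5C, P5 = 0x95

P1: D(K, 0x1B) = 0x2E; 0x2E ⊕ 0x13 = 0x3D.
P2: D(K, 0x62) = 0xE7; 0xE7 ⊕ 0x1B = 0xFC.
P3: D(K, 0x76) = 0xF3; 0xF3 ⊕ 0x62 = 0x91.
P4: D(K, 0x1F) = 0x2A; 0x2A ⊕ 0x76 = 0x5C.
P5: D(K, 0x7F) = 0x8A; 0x8A ⊕ 0x1F = 0x95.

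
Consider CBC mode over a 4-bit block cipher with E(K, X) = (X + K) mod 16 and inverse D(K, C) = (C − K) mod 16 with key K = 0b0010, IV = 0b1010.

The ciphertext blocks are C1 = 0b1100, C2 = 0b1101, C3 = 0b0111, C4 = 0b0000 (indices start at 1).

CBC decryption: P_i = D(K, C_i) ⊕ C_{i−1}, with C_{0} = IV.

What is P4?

P4: D(K, 0b0000) = 0b1110; 0b1110 ⊕ 0b0111 = 0b1001.

P4 = 0b1001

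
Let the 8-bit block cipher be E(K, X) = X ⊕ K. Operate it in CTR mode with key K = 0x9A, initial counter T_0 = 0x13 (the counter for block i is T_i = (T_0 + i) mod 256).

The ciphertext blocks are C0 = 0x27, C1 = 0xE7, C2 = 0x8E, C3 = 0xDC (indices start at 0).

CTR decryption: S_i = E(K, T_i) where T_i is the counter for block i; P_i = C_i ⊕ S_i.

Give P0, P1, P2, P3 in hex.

P0: T = 0x13, S = E(K, T) = 0x89; 0x27 ⊕ 0x89 = 0xAE.
P1: T = 0x14, S = E(K, T) = 0x8E; 0xE7 ⊕ 0x8E = 0x69.
P2: T = 0x15, S = E(K, T) = 0x8F; 0x8E ⊕ 0x8F = 0x01.
P3: T = 0x16, S = E(K, T) = 0x8C; 0xDC ⊕ 0x8C = 0x50.

P0 = 0xAE, P1 = 0x69, P2 = 0x01, P3 = 0x50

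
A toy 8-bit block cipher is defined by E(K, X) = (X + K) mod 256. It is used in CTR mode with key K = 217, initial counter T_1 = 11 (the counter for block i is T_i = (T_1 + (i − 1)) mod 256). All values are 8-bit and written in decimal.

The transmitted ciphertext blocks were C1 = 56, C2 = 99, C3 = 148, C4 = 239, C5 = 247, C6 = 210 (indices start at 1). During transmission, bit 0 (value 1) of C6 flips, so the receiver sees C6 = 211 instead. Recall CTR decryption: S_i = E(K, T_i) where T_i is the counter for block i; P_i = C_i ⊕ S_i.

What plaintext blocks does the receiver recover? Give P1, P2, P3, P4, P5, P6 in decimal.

P1 = 220, P2 = 134, P3 = 114, P4 = 8, P5 = 31, P6 = 58

Only C6 changed, to 211. In CTR, a change in C_i flips the same bit in P_i only; the keystream is unaffected. Decrypting the received ciphertext:
P1: T = 11, S = E(K, T) = 228; 56 ⊕ 228 = 220.
P2: T = 12, S = E(K, T) = 229; 99 ⊕ 229 = 134.
P3: T = 13, S = E(K, T) = 230; 148 ⊕ 230 = 114.
P4: T = 14, S = E(K, T) = 231; 239 ⊕ 231 = 8.
P5: T = 15, S = E(K, T) = 232; 247 ⊕ 232 = 31.
P6: T = 16, S = E(K, T) = 233; 211 ⊕ 233 = 58.
Blocks that differ from the original plaintext: P6.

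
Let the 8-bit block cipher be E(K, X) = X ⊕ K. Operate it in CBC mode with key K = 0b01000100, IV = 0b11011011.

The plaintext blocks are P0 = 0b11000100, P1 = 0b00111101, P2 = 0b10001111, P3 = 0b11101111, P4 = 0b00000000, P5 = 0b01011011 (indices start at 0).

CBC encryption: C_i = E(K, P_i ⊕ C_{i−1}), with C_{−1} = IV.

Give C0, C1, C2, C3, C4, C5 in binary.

C0: P0 ⊕ 0b11011011 = 0b00011111; E(K, 0b00011111) = 0b01011011.
C1: P1 ⊕ 0b01011011 = 0b01100110; E(K, 0b01100110) = 0b00100010.
C2: P2 ⊕ 0b00100010 = 0b10101101; E(K, 0b10101101) = 0b11101001.
C3: P3 ⊕ 0b11101001 = 0b00000110; E(K, 0b00000110) = 0b01000010.
C4: P4 ⊕ 0b01000010 = 0b01000010; E(K, 0b01000010) = 0b00000110.
C5: P5 ⊕ 0b00000110 = 0b01011101; E(K, 0b01011101) = 0b00011001.

C0 = 0b01011011, C1 = 0b00100010, C2 = 0b11101001, C3 = 0b01000010, C4 = 0b00000110, C5 = 0b00011001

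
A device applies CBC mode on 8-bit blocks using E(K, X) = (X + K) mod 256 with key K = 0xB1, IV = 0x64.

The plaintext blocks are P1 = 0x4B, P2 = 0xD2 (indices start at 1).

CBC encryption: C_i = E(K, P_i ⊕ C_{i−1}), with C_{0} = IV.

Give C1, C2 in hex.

C1 = 0xE0, C2 = 0xE3

C1: P1 ⊕ 0x64 = 0x2F; E(K, 0x2F) = 0xE0.
C2: P2 ⊕ 0xE0 = 0x32; E(K, 0x32) = 0xE3.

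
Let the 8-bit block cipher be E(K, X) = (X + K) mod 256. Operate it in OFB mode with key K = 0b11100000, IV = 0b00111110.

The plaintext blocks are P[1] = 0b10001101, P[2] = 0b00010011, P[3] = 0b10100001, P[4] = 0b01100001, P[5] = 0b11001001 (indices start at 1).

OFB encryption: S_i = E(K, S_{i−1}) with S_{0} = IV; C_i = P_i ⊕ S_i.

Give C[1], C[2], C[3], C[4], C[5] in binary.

C[1] = 0b10010011, C[2] = 0b11101101, C[3] = 0b01111111, C[4] = 0b11011111, C[5] = 0b01010111

C[1]: S = E(K, 0b00111110) = 0b00011110; 0b10001101 ⊕ 0b00011110 = 0b10010011.
C[2]: S = E(K, 0b00011110) = 0b11111110; 0b00010011 ⊕ 0b11111110 = 0b11101101.
C[3]: S = E(K, 0b11111110) = 0b11011110; 0b10100001 ⊕ 0b11011110 = 0b01111111.
C[4]: S = E(K, 0b11011110) = 0b10111110; 0b01100001 ⊕ 0b10111110 = 0b11011111.
C[5]: S = E(K, 0b10111110) = 0b10011110; 0b11001001 ⊕ 0b10011110 = 0b01010111.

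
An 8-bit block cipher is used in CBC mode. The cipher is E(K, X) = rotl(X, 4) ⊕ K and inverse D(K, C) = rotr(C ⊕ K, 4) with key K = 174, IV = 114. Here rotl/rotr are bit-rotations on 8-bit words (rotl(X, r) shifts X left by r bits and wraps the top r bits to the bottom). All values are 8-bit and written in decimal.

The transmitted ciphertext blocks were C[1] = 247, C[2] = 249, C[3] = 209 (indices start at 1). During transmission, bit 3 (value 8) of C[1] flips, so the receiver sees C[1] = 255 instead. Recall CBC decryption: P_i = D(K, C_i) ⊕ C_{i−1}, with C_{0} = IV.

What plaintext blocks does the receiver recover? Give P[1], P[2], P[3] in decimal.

P[1] = 103, P[2] = 138, P[3] = 14

Only C[1] changed, to 255. In CBC, a change in C_i garbles P_i and flips the same bit in P_{i+1}. Decrypting the received ciphertext:
P[1]: D(K, 255) = 21; 21 ⊕ 114 = 103.
P[2]: D(K, 249) = 117; 117 ⊕ 255 = 138.
P[3]: D(K, 209) = 247; 247 ⊕ 249 = 14.
Blocks that differ from the original plaintext: P[1], P[2].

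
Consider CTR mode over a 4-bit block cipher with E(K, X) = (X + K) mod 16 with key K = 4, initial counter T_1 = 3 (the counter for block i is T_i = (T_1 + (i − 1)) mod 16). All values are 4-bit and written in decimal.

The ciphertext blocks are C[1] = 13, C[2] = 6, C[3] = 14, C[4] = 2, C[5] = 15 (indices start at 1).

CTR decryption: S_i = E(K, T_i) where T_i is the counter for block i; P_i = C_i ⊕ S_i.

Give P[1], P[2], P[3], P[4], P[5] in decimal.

P[1] = 10, P[2] = 14, P[3] = 7, P[4] = 8, P[5] = 4

P[1]: T = 3, S = E(K, T) = 7; 13 ⊕ 7 = 10.
P[2]: T = 4, S = E(K, T) = 8; 6 ⊕ 8 = 14.
P[3]: T = 5, S = E(K, T) = 9; 14 ⊕ 9 = 7.
P[4]: T = 6, S = E(K, T) = 10; 2 ⊕ 10 = 8.
P[5]: T = 7, S = E(K, T) = 11; 15 ⊕ 11 = 4.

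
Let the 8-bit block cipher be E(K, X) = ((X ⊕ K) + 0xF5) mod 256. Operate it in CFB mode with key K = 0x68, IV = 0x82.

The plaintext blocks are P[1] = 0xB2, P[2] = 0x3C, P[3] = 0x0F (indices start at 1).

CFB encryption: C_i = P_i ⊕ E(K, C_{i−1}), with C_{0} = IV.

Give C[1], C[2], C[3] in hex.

C[1]: E(K, 0x82) = 0xDF; 0xB2 ⊕ 0xDF = 0x6D.
C[2]: E(K, 0x6D) = 0xFA; 0x3C ⊕ 0xFA = 0xC6.
C[3]: E(K, 0xC6) = 0xA3; 0x0F ⊕ 0xA3 = 0xAC.

C[1] = 0x6D, C[2] = 0xC6, C[3] = 0xAC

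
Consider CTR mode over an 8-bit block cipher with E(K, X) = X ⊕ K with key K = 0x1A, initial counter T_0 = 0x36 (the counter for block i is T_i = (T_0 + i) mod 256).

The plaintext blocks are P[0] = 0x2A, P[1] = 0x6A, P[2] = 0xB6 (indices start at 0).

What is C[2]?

CTR encryption: S_i = E(K, T_i) where T_i is the counter for block i; C_i = P_i ⊕ S_i.
C[0]: T = 0x36, S = E(K, T) = 0x2C; 0x2A ⊕ 0x2C = 0x06.
C[1]: T = 0x37, S = E(K, T) = 0x2D; 0x6A ⊕ 0x2D = 0x47.
C[2]: T = 0x38, S = E(K, T) = 0x22; 0xB6 ⊕ 0x22 = 0x94.

C[2] = 0x94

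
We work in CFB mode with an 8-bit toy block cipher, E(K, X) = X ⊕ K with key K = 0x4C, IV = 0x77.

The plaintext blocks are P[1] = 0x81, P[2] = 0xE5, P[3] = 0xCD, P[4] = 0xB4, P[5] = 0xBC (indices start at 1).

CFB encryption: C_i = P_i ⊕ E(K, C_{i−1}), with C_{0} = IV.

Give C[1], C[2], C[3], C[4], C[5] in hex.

C[1] = 0xBA, C[2] = 0x13, C[3] = 0x92, C[4] = 0x6A, C[5] = 0x9A

C[1]: E(K, 0x77) = 0x3B; 0x81 ⊕ 0x3B = 0xBA.
C[2]: E(K, 0xBA) = 0xF6; 0xE5 ⊕ 0xF6 = 0x13.
C[3]: E(K, 0x13) = 0x5F; 0xCD ⊕ 0x5F = 0x92.
C[4]: E(K, 0x92) = 0xDE; 0xB4 ⊕ 0xDE = 0x6A.
C[5]: E(K, 0x6A) = 0x26; 0xBC ⊕ 0x26 = 0x9A.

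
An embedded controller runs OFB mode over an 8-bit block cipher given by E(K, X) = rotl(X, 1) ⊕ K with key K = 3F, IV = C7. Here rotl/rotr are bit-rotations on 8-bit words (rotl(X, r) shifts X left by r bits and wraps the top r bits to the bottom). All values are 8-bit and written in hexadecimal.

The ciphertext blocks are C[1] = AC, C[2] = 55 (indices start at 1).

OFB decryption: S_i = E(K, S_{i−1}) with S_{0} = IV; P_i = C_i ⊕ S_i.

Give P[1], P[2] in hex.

P[1]: S = E(K, C7) = B0; AC ⊕ B0 = 1C.
P[2]: S = E(K, B0) = 5E; 55 ⊕ 5E = 0B.

P[1] = 1C, P[2] = 0B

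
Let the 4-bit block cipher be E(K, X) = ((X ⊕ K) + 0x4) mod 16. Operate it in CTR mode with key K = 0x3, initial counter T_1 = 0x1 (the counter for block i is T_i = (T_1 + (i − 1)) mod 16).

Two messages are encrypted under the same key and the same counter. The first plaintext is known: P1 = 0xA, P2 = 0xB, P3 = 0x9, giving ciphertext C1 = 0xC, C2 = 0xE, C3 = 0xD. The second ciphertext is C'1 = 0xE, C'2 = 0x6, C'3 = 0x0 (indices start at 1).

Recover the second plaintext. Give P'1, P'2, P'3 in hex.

In CTR with a reused counter, both messages share the same keystream S_i, so C_i ⊕ C'_i = P_i ⊕ P'_i and thus P'_i = P_i ⊕ C_i ⊕ C'_i.
P'1: 0xA ⊕ 0xC ⊕ 0xE = 0x8.
P'2: 0xB ⊕ 0xE ⊕ 0x6 = 0x3.
P'3: 0x9 ⊕ 0xD ⊕ 0x0 = 0x4.

P'1 = 0x8, P'2 = 0x3, P'3 = 0x4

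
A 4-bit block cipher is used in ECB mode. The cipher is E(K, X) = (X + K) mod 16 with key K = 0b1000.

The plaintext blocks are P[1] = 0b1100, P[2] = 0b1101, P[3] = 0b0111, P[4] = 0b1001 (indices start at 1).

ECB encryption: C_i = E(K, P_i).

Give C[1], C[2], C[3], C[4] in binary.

C[1]: E(K, 0b1100) = 0b0100.
C[2]: E(K, 0b1101) = 0b0101.
C[3]: E(K, 0b0111) = 0b1111.
C[4]: E(K, 0b1001) = 0b0001.

C[1] = 0b0100, C[2] = 0b0101, C[3] = 0b1111, C[4] = 0b0001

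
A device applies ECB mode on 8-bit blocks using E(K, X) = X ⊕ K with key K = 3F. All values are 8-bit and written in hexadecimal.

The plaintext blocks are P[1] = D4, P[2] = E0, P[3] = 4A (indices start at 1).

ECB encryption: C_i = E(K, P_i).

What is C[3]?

C[3]: E(K, 4A) = 75.

C[3] = 75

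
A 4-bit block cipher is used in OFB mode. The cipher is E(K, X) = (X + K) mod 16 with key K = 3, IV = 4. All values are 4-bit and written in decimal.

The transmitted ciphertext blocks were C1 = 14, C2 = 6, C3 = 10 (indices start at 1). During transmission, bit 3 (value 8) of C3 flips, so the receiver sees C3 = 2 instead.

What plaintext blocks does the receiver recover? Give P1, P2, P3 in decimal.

P1 = 9, P2 = 12, P3 = 15

OFB decryption: S_i = E(K, S_{i−1}) with S_{0} = IV; P_i = C_i ⊕ S_i.
Only C3 changed, to 2. In OFB, a change in C_i flips the same bit in P_i only; the keystream is unaffected. Decrypting the received ciphertext:
P1: S = E(K, 4) = 7; 14 ⊕ 7 = 9.
P2: S = E(K, 7) = 10; 6 ⊕ 10 = 12.
P3: S = E(K, 10) = 13; 2 ⊕ 13 = 15.
Blocks that differ from the original plaintext: P3.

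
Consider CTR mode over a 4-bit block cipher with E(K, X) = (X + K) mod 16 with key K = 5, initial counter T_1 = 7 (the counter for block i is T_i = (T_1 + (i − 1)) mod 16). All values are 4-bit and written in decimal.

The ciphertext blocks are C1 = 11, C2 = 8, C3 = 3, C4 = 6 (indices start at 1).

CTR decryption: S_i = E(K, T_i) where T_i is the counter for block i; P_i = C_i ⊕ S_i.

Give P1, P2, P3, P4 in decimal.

P1: T = 7, S = E(K, T) = 12; 11 ⊕ 12 = 7.
P2: T = 8, S = E(K, T) = 13; 8 ⊕ 13 = 5.
P3: T = 9, S = E(K, T) = 14; 3 ⊕ 14 = 13.
P4: T = 10, S = E(K, T) = 15; 6 ⊕ 15 = 9.

P1 = 7, P2 = 5, P3 = 13, P4 = 9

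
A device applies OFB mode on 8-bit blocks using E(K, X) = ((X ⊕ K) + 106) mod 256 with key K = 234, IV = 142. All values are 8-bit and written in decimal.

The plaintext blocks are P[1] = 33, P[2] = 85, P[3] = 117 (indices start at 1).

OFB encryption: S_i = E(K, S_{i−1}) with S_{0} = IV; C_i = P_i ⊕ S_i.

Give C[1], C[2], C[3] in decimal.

C[1] = 239, C[2] = 219, C[3] = 187

C[1]: S = E(K, 142) = 206; 33 ⊕ 206 = 239.
C[2]: S = E(K, 206) = 142; 85 ⊕ 142 = 219.
C[3]: S = E(K, 142) = 206; 117 ⊕ 206 = 187.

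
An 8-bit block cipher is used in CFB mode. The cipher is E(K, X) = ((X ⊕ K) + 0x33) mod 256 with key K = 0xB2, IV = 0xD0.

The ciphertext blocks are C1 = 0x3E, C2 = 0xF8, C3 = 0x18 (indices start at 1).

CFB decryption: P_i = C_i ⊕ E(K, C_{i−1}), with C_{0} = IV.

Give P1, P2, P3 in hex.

P1 = 0xAB, P2 = 0x47, P3 = 0x65

P1: E(K, 0xD0) = 0x95; 0x3E ⊕ 0x95 = 0xAB.
P2: E(K, 0x3E) = 0xBF; 0xF8 ⊕ 0xBF = 0x47.
P3: E(K, 0xF8) = 0x7D; 0x18 ⊕ 0x7D = 0x65.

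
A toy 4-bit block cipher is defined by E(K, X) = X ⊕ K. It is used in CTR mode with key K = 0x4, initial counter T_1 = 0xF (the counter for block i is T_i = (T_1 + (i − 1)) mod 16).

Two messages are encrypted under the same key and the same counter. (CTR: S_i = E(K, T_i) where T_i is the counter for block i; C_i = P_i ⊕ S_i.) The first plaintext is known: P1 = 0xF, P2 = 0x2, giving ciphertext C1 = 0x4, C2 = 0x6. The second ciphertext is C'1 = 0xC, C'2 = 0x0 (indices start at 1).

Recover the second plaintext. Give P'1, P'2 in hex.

P'1 = 0x7, P'2 = 0x4

In CTR with a reused counter, both messages share the same keystream S_i, so C_i ⊕ C'_i = P_i ⊕ P'_i and thus P'_i = P_i ⊕ C_i ⊕ C'_i.
P'1: 0xF ⊕ 0x4 ⊕ 0xC = 0x7.
P'2: 0x2 ⊕ 0x6 ⊕ 0x0 = 0x4.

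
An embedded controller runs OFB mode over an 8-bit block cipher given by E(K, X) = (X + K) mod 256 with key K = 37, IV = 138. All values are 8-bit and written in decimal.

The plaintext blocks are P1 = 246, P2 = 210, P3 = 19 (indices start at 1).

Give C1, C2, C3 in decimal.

OFB encryption: S_i = E(K, S_{i−1}) with S_{0} = IV; C_i = P_i ⊕ S_i.
C1: S = E(K, 138) = 175; 246 ⊕ 175 = 89.
C2: S = E(K, 175) = 212; 210 ⊕ 212 = 6.
C3: S = E(K, 212) = 249; 19 ⊕ 249 = 234.

C1 = 89, C2 = 6, C3 = 234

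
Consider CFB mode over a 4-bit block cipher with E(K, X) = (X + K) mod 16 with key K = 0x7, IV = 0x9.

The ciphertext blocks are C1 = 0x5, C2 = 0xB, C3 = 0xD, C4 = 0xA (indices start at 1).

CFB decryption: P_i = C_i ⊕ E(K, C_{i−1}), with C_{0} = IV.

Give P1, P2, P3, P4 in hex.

P1: E(K, 0x9) = 0x0; 0x5 ⊕ 0x0 = 0x5.
P2: E(K, 0x5) = 0xC; 0xB ⊕ 0xC = 0x7.
P3: E(K, 0xB) = 0x2; 0xD ⊕ 0x2 = 0xF.
P4: E(K, 0xD) = 0x4; 0xA ⊕ 0x4 = 0xE.

P1 = 0x5, P2 = 0x7, P3 = 0xF, P4 = 0xE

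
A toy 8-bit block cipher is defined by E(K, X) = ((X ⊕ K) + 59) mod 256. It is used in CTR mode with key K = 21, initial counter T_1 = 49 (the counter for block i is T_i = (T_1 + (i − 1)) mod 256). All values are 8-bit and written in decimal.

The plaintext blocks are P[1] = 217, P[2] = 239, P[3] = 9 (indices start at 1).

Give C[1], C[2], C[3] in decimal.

C[1] = 134, C[2] = 141, C[3] = 104

CTR encryption: S_i = E(K, T_i) where T_i is the counter for block i; C_i = P_i ⊕ S_i.
C[1]: T = 49, S = E(K, T) = 95; 217 ⊕ 95 = 134.
C[2]: T = 50, S = E(K, T) = 98; 239 ⊕ 98 = 141.
C[3]: T = 51, S = E(K, T) = 97; 9 ⊕ 97 = 104.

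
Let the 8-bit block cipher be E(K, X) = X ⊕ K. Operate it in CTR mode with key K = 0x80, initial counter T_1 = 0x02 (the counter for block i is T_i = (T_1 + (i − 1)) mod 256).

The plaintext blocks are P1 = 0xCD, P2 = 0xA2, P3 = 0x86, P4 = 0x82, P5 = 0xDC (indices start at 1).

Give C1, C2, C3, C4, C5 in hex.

C1 = 0x4F, C2 = 0x21, C3 = 0x02, C4 = 0x07, C5 = 0x5A

CTR encryption: S_i = E(K, T_i) where T_i is the counter for block i; C_i = P_i ⊕ S_i.
C1: T = 0x02, S = E(K, T) = 0x82; 0xCD ⊕ 0x82 = 0x4F.
C2: T = 0x03, S = E(K, T) = 0x83; 0xA2 ⊕ 0x83 = 0x21.
C3: T = 0x04, S = E(K, T) = 0x84; 0x86 ⊕ 0x84 = 0x02.
C4: T = 0x05, S = E(K, T) = 0x85; 0x82 ⊕ 0x85 = 0x07.
C5: T = 0x06, S = E(K, T) = 0x86; 0xDC ⊕ 0x86 = 0x5A.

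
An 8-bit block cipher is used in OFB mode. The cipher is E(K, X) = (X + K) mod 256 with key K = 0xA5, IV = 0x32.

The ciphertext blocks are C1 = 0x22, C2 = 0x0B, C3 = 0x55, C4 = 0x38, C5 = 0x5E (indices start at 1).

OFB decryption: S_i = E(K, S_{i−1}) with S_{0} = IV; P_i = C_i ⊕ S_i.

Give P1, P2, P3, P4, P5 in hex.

P1 = 0xF5, P2 = 0x77, P3 = 0x74, P4 = 0xFE, P5 = 0x35

P1: S = E(K, 0x32) = 0xD7; 0x22 ⊕ 0xD7 = 0xF5.
P2: S = E(K, 0xD7) = 0x7C; 0x0B ⊕ 0x7C = 0x77.
P3: S = E(K, 0x7C) = 0x21; 0x55 ⊕ 0x21 = 0x74.
P4: S = E(K, 0x21) = 0xC6; 0x38 ⊕ 0xC6 = 0xFE.
P5: S = E(K, 0xC6) = 0x6B; 0x5E ⊕ 0x6B = 0x35.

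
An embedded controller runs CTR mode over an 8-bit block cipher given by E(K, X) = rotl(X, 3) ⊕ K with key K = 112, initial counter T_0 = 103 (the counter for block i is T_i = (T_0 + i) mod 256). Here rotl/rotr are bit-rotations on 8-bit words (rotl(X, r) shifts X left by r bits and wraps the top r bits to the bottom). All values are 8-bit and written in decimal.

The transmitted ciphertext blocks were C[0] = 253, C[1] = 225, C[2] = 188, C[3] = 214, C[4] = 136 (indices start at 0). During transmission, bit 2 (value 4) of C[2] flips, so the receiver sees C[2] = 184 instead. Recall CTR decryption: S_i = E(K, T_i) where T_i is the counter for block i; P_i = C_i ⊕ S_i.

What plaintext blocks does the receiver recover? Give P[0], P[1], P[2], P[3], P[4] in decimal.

P[0] = 182, P[1] = 210, P[2] = 131, P[3] = 245, P[4] = 163

Only C[2] changed, to 184. In CTR, a change in C_i flips the same bit in P_i only; the keystream is unaffected. Decrypting the received ciphertext:
P[0]: T = 103, S = E(K, T) = 75; 253 ⊕ 75 = 182.
P[1]: T = 104, S = E(K, T) = 51; 225 ⊕ 51 = 210.
P[2]: T = 105, S = E(K, T) = 59; 184 ⊕ 59 = 131.
P[3]: T = 106, S = E(K, T) = 35; 214 ⊕ 35 = 245.
P[4]: T = 107, S = E(K, T) = 43; 136 ⊕ 43 = 163.
Blocks that differ from the original plaintext: P[2].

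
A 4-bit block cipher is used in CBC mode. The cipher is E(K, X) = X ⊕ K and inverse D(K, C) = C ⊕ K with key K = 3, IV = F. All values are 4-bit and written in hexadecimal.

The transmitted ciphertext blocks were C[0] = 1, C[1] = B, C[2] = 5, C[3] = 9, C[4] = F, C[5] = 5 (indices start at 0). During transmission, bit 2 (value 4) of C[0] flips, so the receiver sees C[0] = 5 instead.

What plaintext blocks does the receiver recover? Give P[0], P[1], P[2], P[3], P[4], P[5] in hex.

P[0] = 9, P[1] = D, P[2] = D, P[3] = F, P[4] = 5, P[5] = 9

CBC decryption: P_i = D(K, C_i) ⊕ C_{i−1}, with C_{−1} = IV.
Only C[0] changed, to 5. In CBC, a change in C_i garbles P_i and flips the same bit in P_{i+1}. Decrypting the received ciphertext:
P[0]: D(K, 5) = 6; 6 ⊕ F = 9.
P[1]: D(K, B) = 8; 8 ⊕ 5 = D.
P[2]: D(K, 5) = 6; 6 ⊕ B = D.
P[3]: D(K, 9) = A; A ⊕ 5 = F.
P[4]: D(K, F) = C; C ⊕ 9 = 5.
P[5]: D(K, 5) = 6; 6 ⊕ F = 9.
Blocks that differ from the original plaintext: P[0], P[1].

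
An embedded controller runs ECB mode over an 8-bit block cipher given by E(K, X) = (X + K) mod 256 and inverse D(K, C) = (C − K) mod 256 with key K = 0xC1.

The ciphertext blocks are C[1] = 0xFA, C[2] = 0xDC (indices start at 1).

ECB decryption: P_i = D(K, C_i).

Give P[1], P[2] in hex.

P[1] = 0x39, P[2] = 0x1B

P[1]: D(K, 0xFA) = 0x39.
P[2]: D(K, 0xDC) = 0x1B.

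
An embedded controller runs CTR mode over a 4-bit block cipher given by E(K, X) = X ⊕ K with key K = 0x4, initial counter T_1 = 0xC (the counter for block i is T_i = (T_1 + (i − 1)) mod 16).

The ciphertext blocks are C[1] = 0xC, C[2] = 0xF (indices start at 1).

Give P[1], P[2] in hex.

CTR decryption: S_i = E(K, T_i) where T_i is the counter for block i; P_i = C_i ⊕ S_i.
P[1]: T = 0xC, S = E(K, T) = 0x8; 0xC ⊕ 0x8 = 0x4.
P[2]: T = 0xD, S = E(K, T) = 0x9; 0xF ⊕ 0x9 = 0x6.

P[1] = 0x4, P[2] = 0x6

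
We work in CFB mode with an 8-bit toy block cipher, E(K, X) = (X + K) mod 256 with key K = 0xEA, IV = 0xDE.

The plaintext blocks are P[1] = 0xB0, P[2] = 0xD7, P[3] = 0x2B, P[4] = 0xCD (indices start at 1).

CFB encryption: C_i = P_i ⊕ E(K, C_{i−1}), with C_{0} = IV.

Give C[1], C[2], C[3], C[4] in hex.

C[1]: E(K, 0xDE) = 0xC8; 0xB0 ⊕ 0xC8 = 0x78.
C[2]: E(K, 0x78) = 0x62; 0xD7 ⊕ 0x62 = 0xB5.
C[3]: E(K, 0xB5) = 0x9F; 0x2B ⊕ 0x9F = 0xB4.
C[4]: E(K, 0xB4) = 0x9E; 0xCD ⊕ 0x9E = 0x53.

C[1] = 0x78, C[2] = 0xB5, C[3] = 0xB4, C[4] = 0x53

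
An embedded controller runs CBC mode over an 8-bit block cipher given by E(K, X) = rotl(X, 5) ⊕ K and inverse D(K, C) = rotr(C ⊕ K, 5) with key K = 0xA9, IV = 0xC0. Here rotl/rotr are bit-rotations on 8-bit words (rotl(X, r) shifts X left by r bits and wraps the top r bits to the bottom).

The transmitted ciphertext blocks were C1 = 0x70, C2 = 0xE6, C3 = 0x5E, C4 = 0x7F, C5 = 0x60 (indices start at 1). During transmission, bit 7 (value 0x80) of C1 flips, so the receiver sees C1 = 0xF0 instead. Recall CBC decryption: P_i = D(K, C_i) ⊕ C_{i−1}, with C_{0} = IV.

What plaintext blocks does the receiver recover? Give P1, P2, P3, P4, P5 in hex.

P1 = 0x0A, P2 = 0x8A, P3 = 0x59, P4 = 0xE8, P5 = 0x31

Only C1 changed, to 0xF0. In CBC, a change in C_i garbles P_i and flips the same bit in P_{i+1}. Decrypting the received ciphertext:
P1: D(K, 0xF0) = 0xCA; 0xCA ⊕ 0xC0 = 0x0A.
P2: D(K, 0xE6) = 0x7A; 0x7A ⊕ 0xF0 = 0x8A.
P3: D(K, 0x5E) = 0xBF; 0xBF ⊕ 0xE6 = 0x59.
P4: D(K, 0x7F) = 0xB6; 0xB6 ⊕ 0x5E = 0xE8.
P5: D(K, 0x60) = 0x4E; 0x4E ⊕ 0x7F = 0x31.
Blocks that differ from the original plaintext: P1, P2.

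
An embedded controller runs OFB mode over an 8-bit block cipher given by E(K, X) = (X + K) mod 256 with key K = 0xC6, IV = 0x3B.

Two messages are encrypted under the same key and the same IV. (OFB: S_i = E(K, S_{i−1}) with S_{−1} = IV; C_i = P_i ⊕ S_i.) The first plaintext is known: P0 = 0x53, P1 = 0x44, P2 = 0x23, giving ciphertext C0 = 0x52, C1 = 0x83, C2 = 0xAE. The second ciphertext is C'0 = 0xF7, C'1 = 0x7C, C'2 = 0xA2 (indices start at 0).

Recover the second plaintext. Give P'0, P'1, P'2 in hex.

P'0 = 0xF6, P'1 = 0xBB, P'2 = 0x2F

In OFB with a reused IV, both messages share the same keystream S_i, so C_i ⊕ C'_i = P_i ⊕ P'_i and thus P'_i = P_i ⊕ C_i ⊕ C'_i.
P'0: 0x53 ⊕ 0x52 ⊕ 0xF7 = 0xF6.
P'1: 0x44 ⊕ 0x83 ⊕ 0x7C = 0xBB.
P'2: 0x23 ⊕ 0xAE ⊕ 0xA2 = 0x2F.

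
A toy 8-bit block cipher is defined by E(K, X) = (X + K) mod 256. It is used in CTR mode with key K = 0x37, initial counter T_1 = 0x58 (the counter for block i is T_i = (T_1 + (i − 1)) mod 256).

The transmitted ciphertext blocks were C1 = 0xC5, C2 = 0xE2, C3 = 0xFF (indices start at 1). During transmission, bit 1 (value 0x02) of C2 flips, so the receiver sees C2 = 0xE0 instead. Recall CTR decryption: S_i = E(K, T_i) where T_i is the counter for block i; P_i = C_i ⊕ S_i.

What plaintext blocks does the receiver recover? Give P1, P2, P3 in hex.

Only C2 changed, to 0xE0. In CTR, a change in C_i flips the same bit in P_i only; the keystream is unaffected. Decrypting the received ciphertext:
P1: T = 0x58, S = E(K, T) = 0x8F; 0xC5 ⊕ 0x8F = 0x4A.
P2: T = 0x59, S = E(K, T) = 0x90; 0xE0 ⊕ 0x90 = 0x70.
P3: T = 0x5A, S = E(K, T) = 0x91; 0xFF ⊕ 0x91 = 0x6E.
Blocks that differ from the original plaintext: P2.

P1 = 0x4A, P2 = 0x70, P3 = 0x6E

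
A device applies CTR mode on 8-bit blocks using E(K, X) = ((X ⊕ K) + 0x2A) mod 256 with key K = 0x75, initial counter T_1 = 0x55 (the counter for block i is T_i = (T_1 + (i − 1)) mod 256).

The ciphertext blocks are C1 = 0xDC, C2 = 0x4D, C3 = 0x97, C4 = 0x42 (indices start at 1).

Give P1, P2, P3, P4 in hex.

CTR decryption: S_i = E(K, T_i) where T_i is the counter for block i; P_i = C_i ⊕ S_i.
P1: T = 0x55, S = E(K, T) = 0x4A; 0xDC ⊕ 0x4A = 0x96.
P2: T = 0x56, S = E(K, T) = 0x4D; 0x4D ⊕ 0x4D = 0x00.
P3: T = 0x57, S = E(K, T) = 0x4C; 0x97 ⊕ 0x4C = 0xDB.
P4: T = 0x58, S = E(K, T) = 0x57; 0x42 ⊕ 0x57 = 0x15.

P1 = 0x96, P2 = 0x00, P3 = 0xDB, P4 = 0x15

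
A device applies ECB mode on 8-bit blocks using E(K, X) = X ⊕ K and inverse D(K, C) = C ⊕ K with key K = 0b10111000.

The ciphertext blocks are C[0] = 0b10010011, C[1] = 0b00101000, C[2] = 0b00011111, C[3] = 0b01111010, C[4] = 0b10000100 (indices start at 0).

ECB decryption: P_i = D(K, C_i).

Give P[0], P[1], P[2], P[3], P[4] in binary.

P[0] = 0b00101011, P[1] = 0b10010000, P[2] = 0b10100111, P[3] = 0b11000010, P[4] = 0b00111100

P[0]: D(K, 0b10010011) = 0b00101011.
P[1]: D(K, 0b00101000) = 0b10010000.
P[2]: D(K, 0b00011111) = 0b10100111.
P[3]: D(K, 0b01111010) = 0b11000010.
P[4]: D(K, 0b10000100) = 0b00111100.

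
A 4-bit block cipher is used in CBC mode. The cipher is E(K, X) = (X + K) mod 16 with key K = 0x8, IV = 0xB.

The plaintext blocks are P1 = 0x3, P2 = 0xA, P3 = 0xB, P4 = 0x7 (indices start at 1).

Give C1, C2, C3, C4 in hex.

CBC encryption: C_i = E(K, P_i ⊕ C_{i−1}), with C_{0} = IV.
C1: P1 ⊕ 0xB = 0x8; E(K, 0x8) = 0x0.
C2: P2 ⊕ 0x0 = 0xA; E(K, 0xA) = 0x2.
C3: P3 ⊕ 0x2 = 0x9; E(K, 0x9) = 0x1.
C4: P4 ⊕ 0x1 = 0x6; E(K, 0x6) = 0xE.

C1 = 0x0, C2 = 0x2, C3 = 0x1, C4 = 0xE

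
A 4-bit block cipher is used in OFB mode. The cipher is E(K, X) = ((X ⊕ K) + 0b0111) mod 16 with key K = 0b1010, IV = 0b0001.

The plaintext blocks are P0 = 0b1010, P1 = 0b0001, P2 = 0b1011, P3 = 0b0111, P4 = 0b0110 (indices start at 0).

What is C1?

C1 = 0b1110

OFB encryption: S_i = E(K, S_{i−1}) with S_{−1} = IV; C_i = P_i ⊕ S_i.
C0: S = E(K, 0b0001) = 0b0010; 0b1010 ⊕ 0b0010 = 0b1000.
C1: S = E(K, 0b0010) = 0b1111; 0b0001 ⊕ 0b1111 = 0b1110.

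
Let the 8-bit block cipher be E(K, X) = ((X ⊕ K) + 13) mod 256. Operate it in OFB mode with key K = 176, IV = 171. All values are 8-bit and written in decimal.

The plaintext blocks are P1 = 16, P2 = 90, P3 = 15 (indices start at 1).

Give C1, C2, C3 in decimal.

OFB encryption: S_i = E(K, S_{i−1}) with S_{0} = IV; C_i = P_i ⊕ S_i.
C1: S = E(K, 171) = 40; 16 ⊕ 40 = 56.
C2: S = E(K, 40) = 165; 90 ⊕ 165 = 255.
C3: S = E(K, 165) = 34; 15 ⊕ 34 = 45.

C1 = 56, C2 = 255, C3 = 45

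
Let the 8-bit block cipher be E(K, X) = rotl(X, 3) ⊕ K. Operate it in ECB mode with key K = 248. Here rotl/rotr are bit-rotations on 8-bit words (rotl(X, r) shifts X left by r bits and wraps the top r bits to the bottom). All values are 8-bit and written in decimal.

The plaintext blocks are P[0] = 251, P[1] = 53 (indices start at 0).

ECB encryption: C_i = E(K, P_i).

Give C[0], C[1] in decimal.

C[0]: E(K, 251) = 39.
C[1]: E(K, 53) = 81.

C[0] = 39, C[1] = 81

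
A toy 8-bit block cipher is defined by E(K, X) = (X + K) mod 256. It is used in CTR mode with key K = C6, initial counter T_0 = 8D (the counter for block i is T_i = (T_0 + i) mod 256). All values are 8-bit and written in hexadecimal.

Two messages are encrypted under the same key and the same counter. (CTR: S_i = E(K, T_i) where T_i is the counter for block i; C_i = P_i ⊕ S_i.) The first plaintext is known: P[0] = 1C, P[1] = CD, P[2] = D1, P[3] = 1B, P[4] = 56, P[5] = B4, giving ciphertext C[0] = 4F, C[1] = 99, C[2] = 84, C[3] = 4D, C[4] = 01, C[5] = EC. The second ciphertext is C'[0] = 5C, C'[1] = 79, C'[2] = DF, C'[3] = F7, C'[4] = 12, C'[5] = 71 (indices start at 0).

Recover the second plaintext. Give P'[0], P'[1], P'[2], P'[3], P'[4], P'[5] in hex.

P'[0] = 0F, P'[1] = 2D, P'[2] = 8A, P'[3] = A1, P'[4] = 45, P'[5] = 29

In CTR with a reused counter, both messages share the same keystream S_i, so C_i ⊕ C'_i = P_i ⊕ P'_i and thus P'_i = P_i ⊕ C_i ⊕ C'_i.
P'[0]: 1C ⊕ 4F ⊕ 5C = 0F.
P'[1]: CD ⊕ 99 ⊕ 79 = 2D.
P'[2]: D1 ⊕ 84 ⊕ DF = 8A.
P'[3]: 1B ⊕ 4D ⊕ F7 = A1.
P'[4]: 56 ⊕ 01 ⊕ 12 = 45.
P'[5]: B4 ⊕ EC ⊕ 71 = 29.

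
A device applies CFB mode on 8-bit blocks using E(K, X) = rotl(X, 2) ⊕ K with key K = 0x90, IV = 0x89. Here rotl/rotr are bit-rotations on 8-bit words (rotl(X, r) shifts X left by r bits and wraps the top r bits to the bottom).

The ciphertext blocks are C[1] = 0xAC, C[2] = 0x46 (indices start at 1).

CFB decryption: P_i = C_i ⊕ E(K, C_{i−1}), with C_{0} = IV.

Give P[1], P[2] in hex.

P[1] = 0x1A, P[2] = 0x64

P[1]: E(K, 0x89) = 0xB6; 0xAC ⊕ 0xB6 = 0x1A.
P[2]: E(K, 0xAC) = 0x22; 0x46 ⊕ 0x22 = 0x64.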